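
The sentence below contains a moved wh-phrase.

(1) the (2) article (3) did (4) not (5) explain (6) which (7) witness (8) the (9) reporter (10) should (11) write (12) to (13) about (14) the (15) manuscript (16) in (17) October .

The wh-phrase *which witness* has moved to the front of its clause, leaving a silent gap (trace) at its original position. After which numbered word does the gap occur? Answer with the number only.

In situ: The reporter should write to which witness about the manuscript in October.
'which witness' functions as the object of the preposition 'to'. It moves to the left edge, and the trace sits right after 'to':
The article did not explain which witness the reporter should write to ___ about the manuscript in October.
'to' is word 12.

12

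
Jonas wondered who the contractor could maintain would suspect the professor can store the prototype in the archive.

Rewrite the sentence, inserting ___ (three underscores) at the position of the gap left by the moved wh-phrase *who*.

Jonas wondered who the contractor could maintain ___ would suspect the professor can store the prototype in the archive.

Before movement: The contractor could maintain who would suspect the professor can store the prototype in the archive.
'who' is the subject of the clause embedded under 'maintain'. The gap is right after 'maintain'.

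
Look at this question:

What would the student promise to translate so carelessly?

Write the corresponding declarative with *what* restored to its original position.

'what' functions as the direct object of 'translate'. Fronting leaves a gap immediately after 'translate':
What would the student promise to translate ___ so carelessly?

The student would promise to translate what so carelessly.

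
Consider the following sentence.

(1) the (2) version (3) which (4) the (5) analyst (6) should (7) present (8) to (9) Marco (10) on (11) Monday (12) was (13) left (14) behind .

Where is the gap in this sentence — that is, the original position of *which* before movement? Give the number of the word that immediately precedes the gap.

'which' is the direct object of 'present'. Wh-movement fronts it, leaving a gap right after 'present':
The version which the analyst should present ___ to Marco on Monday was left behind.
'present' is word 7.

7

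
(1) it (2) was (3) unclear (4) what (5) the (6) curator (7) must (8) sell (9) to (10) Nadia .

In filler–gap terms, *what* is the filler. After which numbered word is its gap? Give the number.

Underlying clause: The curator must sell what to Nadia.
'what' is the direct object of 'sell'. It moves to the left edge, and the trace sits right after 'sell':
It was unclear what the curator must sell ___ to Nadia.
'sell' is word 8.

8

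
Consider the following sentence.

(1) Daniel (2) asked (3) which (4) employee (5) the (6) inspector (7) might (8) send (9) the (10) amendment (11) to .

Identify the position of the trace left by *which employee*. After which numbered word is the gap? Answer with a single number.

11

Underlying clause: The inspector might send the amendment to which employee.
The filler 'which employee' is interpreted as the object of the preposition 'to' (recipient of 'send'). Wh-movement fronts it, leaving a gap right after 'to':
Daniel asked which employee the inspector might send the amendment to ___.
'to' is word 11.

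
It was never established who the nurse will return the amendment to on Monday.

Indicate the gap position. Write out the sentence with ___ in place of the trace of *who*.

It was never established who the nurse will return the amendment to ___ on Monday.

Pre-movement form: The nurse will return the amendment to who on Monday.
'who' functions as the object of the preposition 'to' (recipient of 'return'). The gap is right after 'to'.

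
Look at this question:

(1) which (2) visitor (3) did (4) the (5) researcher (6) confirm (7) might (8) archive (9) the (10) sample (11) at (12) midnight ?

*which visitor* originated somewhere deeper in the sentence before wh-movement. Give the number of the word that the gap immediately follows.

6

Pre-movement form: The researcher did confirm which visitor might archive the sample at midnight.
The filler 'which visitor' is interpreted as the subject of the clause embedded under 'confirm'. It moves to the left edge, and the trace sits right after 'confirm':
Which visitor did the researcher confirm ___ might archive the sample at midnight?
'confirm' is word 6.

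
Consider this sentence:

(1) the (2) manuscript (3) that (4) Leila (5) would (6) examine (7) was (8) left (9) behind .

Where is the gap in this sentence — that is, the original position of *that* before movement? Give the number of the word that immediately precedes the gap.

'that' functions as the direct object of 'examine'. Wh-movement fronts it, leaving a gap right after 'examine':
The manuscript that Leila would examine ___ was left behind.
'examine' is word 6.

6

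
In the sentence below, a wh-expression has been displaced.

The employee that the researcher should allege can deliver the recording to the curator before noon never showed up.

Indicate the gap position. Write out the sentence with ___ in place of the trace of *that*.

The employee that the researcher should allege ___ can deliver the recording to the curator before noon never showed up.

'that' functions as the subject of the clause embedded under 'allege'. The gap is right after 'allege'.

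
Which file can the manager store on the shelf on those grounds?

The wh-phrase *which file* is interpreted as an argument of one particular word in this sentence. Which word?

Underlying clause: The manager can store which file on the shelf on those grounds.
'which file' is the direct object of 'store'. Fronting leaves a gap immediately after 'store':
Which file can the manager store ___ on the shelf on those grounds?

store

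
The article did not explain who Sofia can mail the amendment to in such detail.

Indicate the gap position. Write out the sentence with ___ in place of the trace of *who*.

The article did not explain who Sofia can mail the amendment to ___ in such detail.

Underlying clause: Sofia can mail the amendment to who in such detail.
The filler 'who' is interpreted as the object of the preposition 'to' (recipient of 'mail'). The gap is right after 'to'.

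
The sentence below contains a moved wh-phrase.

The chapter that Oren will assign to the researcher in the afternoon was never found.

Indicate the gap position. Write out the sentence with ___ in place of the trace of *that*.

The chapter that Oren will assign ___ to the researcher in the afternoon was never found.

The filler 'that' is interpreted as the direct object of 'assign'. The gap is right after 'assign'.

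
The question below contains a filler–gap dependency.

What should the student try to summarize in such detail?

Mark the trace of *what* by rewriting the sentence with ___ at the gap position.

Underlying clause: The student should try to summarize what in such detail.
'what' is the direct object of 'summarize'. The gap is right after 'summarize'.

What should the student try to summarize ___ in such detail?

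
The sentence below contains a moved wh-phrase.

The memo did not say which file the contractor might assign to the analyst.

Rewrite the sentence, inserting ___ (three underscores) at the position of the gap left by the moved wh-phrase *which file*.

The memo did not say which file the contractor might assign ___ to the analyst.

Pre-movement form: The contractor might assign which file to the analyst.
The filler 'which file' is interpreted as the direct object of 'assign'. The gap is right after 'assign'.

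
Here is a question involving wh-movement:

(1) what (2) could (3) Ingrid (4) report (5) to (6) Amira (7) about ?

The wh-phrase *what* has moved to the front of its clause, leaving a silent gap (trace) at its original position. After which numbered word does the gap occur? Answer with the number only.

In situ: Ingrid could report to Amira about what.
'what' is the object of the preposition 'about'. Fronting leaves a gap immediately after 'about':
What could Ingrid report to Amira about ___?
'about' is word 7.

7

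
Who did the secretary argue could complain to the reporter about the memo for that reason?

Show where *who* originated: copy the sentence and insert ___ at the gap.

Who did the secretary argue ___ could complain to the reporter about the memo for that reason?

Before movement: The secretary did argue who could complain to the reporter about the memo for that reason.
'who' functions as the subject of the clause embedded under 'argue'. The gap is right after 'argue'.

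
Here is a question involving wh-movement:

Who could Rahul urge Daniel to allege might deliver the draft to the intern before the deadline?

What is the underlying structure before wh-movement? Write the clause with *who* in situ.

Rahul could urge Daniel to allege who might deliver the draft to the intern before the deadline.

'who' functions as the subject of the clause embedded under 'allege'. Wh-movement fronts it, leaving a gap right after 'allege':
Who could Rahul urge Daniel to allege ___ might deliver the draft to the intern before the deadline?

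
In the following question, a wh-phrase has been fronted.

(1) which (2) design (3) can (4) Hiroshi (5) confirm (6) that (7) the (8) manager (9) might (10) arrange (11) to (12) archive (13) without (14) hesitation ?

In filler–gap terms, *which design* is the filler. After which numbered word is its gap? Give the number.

Underlying clause: Hiroshi can confirm that the manager might arrange to archive which design without hesitation.
'which design' is the direct object of 'archive'. It moves to the left edge, and the trace sits right after 'archive':
Which design can Hiroshi confirm that the manager might arrange to archive ___ without hesitation?
'archive' is word 12.

12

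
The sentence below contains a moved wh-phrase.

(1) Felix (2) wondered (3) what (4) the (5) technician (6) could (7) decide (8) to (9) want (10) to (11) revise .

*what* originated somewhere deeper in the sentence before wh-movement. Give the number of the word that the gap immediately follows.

11

Underlying clause: The technician could decide to want to revise what.
The filler 'what' is interpreted as the direct object of 'revise'. Fronting leaves a gap immediately after 'revise':
Felix wondered what the technician could decide to want to revise ___.
'revise' is word 11.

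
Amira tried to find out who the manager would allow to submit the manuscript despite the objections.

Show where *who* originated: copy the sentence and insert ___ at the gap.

Amira tried to find out who the manager would allow ___ to submit the manuscript despite the objections.

Before movement: The manager would allow who to submit the manuscript despite the objections.
The filler 'who' is interpreted as the direct object of 'allow'. The gap is right after 'allow'.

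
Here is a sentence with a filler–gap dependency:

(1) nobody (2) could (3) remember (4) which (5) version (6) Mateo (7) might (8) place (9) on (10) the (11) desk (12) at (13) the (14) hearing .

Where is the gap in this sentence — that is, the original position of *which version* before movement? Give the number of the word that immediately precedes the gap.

Underlying clause: Mateo might place which version on the desk at the hearing.
'which version' functions as the direct object of 'place'. Fronting leaves a gap immediately after 'place':
Nobody could remember which version Mateo might place ___ on the desk at the hearing.
'place' is word 8.

8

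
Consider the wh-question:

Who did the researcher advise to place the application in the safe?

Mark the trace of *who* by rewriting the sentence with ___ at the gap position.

Who did the researcher advise ___ to place the application in the safe?

Before movement: The researcher did advise who to place the application in the safe.
'who' functions as the direct object of 'advise'. The gap is right after 'advise'.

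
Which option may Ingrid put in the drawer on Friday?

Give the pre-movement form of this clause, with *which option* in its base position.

'which option' functions as the direct object of 'put'. It moves to the left edge, and the trace sits right after 'put':
Which option may Ingrid put ___ in the drawer on Friday?

Ingrid may put which option in the drawer on Friday.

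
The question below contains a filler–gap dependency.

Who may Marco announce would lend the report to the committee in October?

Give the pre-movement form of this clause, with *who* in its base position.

The filler 'who' is interpreted as the subject of the clause embedded under 'announce'. Fronting leaves a gap immediately after 'announce':
Who may Marco announce ___ would lend the report to the committee in October?

Marco may announce who would lend the report to the committee in October.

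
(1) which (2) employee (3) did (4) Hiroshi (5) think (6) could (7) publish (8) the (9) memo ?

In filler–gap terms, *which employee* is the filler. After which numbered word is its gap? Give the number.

5

Before movement: Hiroshi did think which employee could publish the memo.
'which employee' is the subject of the clause embedded under 'think'. It moves to the left edge, and the trace sits right after 'think':
Which employee did Hiroshi think ___ could publish the memo?
'think' is word 5.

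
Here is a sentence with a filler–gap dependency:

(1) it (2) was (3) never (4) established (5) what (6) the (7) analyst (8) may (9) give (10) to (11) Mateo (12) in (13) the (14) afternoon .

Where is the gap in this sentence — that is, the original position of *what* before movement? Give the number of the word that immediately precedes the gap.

9

Before movement: The analyst may give what to Mateo in the afternoon.
'what' is the direct object of 'give'. Wh-movement fronts it, leaving a gap right after 'give':
It was never established what the analyst may give ___ to Mateo in the afternoon.
'give' is word 9.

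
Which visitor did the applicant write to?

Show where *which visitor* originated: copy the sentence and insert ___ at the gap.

Which visitor did the applicant write to ___?

Before movement: The applicant did write to which visitor.
'which visitor' is the object of the preposition 'to'. The gap is right after 'to'.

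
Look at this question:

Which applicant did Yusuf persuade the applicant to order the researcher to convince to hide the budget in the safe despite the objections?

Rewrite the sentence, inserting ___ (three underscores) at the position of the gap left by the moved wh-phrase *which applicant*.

Which applicant did Yusuf persuade the applicant to order the researcher to convince ___ to hide the budget in the safe despite the objections?

Pre-movement form: Yusuf did persuade the applicant to order the researcher to convince which applicant to hide the budget in the safe despite the objections.
The filler 'which applicant' is interpreted as the direct object of 'convince'. The gap is right after 'convince'.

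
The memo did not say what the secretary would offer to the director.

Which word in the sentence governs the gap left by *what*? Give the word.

offer

Pre-movement form: The secretary would offer what to the director.
'what' functions as the direct object of 'offer'. It moves to the left edge, and the trace sits right after 'offer':
The memo did not say what the secretary would offer ___ to the director.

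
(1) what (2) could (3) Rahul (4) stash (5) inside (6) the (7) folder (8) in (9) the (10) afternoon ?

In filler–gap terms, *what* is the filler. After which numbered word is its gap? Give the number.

4

Underlying clause: Rahul could stash what inside the folder in the afternoon.
'what' is the direct object of 'stash'. Wh-movement fronts it, leaving a gap right after 'stash':
What could Rahul stash ___ inside the folder in the afternoon?
'stash' is word 4.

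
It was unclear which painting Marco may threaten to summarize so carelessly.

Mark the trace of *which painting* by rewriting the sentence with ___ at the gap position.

It was unclear which painting Marco may threaten to summarize ___ so carelessly.

Pre-movement form: Marco may threaten to summarize which painting so carelessly.
'which painting' is the direct object of 'summarize'. The gap is right after 'summarize'.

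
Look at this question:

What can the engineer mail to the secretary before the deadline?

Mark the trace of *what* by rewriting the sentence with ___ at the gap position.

What can the engineer mail ___ to the secretary before the deadline?

Pre-movement form: The engineer can mail what to the secretary before the deadline.
'what' functions as the direct object of 'mail'. The gap is right after 'mail'.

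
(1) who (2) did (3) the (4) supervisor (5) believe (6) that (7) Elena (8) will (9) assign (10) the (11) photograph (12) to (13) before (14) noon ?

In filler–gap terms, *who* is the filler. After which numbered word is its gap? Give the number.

Before movement: The supervisor did believe that Elena will assign the photograph to who before noon.
The filler 'who' is interpreted as the object of the preposition 'to' (recipient of 'assign'). It moves to the left edge, and the trace sits right after 'to':
Who did the supervisor believe that Elena will assign the photograph to ___ before noon?
'to' is word 12.

12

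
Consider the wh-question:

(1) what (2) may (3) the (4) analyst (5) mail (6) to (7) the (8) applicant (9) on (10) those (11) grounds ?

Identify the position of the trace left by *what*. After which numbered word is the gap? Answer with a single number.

5

Underlying clause: The analyst may mail what to the applicant on those grounds.
'what' is the direct object of 'mail'. Fronting leaves a gap immediately after 'mail':
What may the analyst mail ___ to the applicant on those grounds?
'mail' is word 5.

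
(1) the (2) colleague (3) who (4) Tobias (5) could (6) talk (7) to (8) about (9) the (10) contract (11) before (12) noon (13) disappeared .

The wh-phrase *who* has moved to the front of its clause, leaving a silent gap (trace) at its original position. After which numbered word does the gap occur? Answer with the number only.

The filler 'who' is interpreted as the object of the preposition 'to'. Fronting leaves a gap immediately after 'to':
The colleague who Tobias could talk to ___ about the contract before noon disappeared.
'to' is word 7.

7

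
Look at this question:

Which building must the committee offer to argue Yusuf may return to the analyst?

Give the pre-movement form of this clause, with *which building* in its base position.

The committee must offer to argue Yusuf may return which building to the analyst.

The filler 'which building' is interpreted as the direct object of 'return'. Fronting leaves a gap immediately after 'return':
Which building must the committee offer to argue Yusuf may return ___ to the analyst?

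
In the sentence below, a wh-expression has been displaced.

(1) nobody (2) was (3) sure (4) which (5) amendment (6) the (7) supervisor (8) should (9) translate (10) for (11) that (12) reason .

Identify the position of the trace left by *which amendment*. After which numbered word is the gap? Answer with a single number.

In situ: The supervisor should translate which amendment for that reason.
'which amendment' is the direct object of 'translate'. Wh-movement fronts it, leaving a gap right after 'translate':
Nobody was sure which amendment the supervisor should translate ___ for that reason.
'translate' is word 9.

9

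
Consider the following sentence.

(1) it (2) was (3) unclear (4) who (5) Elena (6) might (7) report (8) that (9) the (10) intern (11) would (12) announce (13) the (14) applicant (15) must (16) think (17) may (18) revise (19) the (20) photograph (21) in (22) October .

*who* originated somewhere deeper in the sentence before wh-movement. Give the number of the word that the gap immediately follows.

Pre-movement form: Elena might report that the intern would announce the applicant must think who may revise the photograph in October.
'who' is the subject of the clause embedded under 'think'. Wh-movement fronts it, leaving a gap right after 'think':
It was unclear who Elena might report that the intern would announce the applicant must think ___ may revise the photograph in October.
'think' is word 16.

16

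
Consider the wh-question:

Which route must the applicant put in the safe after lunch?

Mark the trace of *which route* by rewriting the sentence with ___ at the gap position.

Which route must the applicant put ___ in the safe after lunch?

In situ: The applicant must put which route in the safe after lunch.
'which route' is the direct object of 'put'. The gap is right after 'put'.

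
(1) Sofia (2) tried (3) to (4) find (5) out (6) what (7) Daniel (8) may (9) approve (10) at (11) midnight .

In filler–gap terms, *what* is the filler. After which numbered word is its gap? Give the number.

Pre-movement form: Daniel may approve what at midnight.
'what' is the direct object of 'approve'. It moves to the left edge, and the trace sits right after 'approve':
Sofia tried to find out what Daniel may approve ___ at midnight.
'approve' is word 9.

9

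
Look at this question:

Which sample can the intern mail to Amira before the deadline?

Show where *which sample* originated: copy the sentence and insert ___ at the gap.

Which sample can the intern mail ___ to Amira before the deadline?

Underlying clause: The intern can mail which sample to Amira before the deadline.
The filler 'which sample' is interpreted as the direct object of 'mail'. The gap is right after 'mail'.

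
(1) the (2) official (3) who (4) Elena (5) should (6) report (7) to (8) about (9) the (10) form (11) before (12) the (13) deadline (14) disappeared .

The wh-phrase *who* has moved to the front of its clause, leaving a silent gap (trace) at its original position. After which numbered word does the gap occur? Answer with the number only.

7

'who' functions as the object of the preposition 'to'. It moves to the left edge, and the trace sits right after 'to':
The official who Elena should report to ___ about the form before the deadline disappeared.
'to' is word 7.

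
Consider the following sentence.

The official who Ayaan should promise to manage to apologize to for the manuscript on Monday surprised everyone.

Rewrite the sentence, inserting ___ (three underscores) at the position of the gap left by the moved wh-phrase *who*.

The official who Ayaan should promise to manage to apologize to ___ for the manuscript on Monday surprised everyone.

The filler 'who' is interpreted as the object of the preposition 'to'. The gap is right after 'to'.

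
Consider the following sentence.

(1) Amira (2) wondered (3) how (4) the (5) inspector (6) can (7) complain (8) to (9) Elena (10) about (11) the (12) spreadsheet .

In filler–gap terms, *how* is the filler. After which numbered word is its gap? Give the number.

12

In situ: The inspector can complain to Elena about the spreadsheet how.
'how' is the manner adjunct. Wh-movement fronts it, leaving a gap right after 'spreadsheet':
Amira wondered how the inspector can complain to Elena about the spreadsheet ___.
'spreadsheet' is word 12.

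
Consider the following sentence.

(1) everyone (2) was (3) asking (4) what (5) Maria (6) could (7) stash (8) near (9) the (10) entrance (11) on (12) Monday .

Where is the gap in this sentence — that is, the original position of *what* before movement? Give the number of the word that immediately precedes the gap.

7

In situ: Maria could stash what near the entrance on Monday.
'what' is the direct object of 'stash'. Wh-movement fronts it, leaving a gap right after 'stash':
Everyone was asking what Maria could stash ___ near the entrance on Monday.
'stash' is word 7.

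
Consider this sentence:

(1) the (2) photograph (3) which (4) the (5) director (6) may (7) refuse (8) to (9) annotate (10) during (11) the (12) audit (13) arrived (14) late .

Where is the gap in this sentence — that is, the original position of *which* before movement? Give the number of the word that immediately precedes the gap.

9

The filler 'which' is interpreted as the direct object of 'annotate'. Fronting leaves a gap immediately after 'annotate':
The photograph which the director may refuse to annotate ___ during the audit arrived late.
'annotate' is word 9.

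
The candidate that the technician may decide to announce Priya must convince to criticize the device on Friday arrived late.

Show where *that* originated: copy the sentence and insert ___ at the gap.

'that' is the direct object of 'convince'. The gap is right after 'convince'.

The candidate that the technician may decide to announce Priya must convince ___ to criticize the device on Friday arrived late.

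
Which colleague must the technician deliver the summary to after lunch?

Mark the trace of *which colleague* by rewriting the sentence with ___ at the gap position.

Which colleague must the technician deliver the summary to ___ after lunch?

Pre-movement form: The technician must deliver the summary to which colleague after lunch.
The filler 'which colleague' is interpreted as the object of the preposition 'to' (recipient of 'deliver'). The gap is right after 'to'.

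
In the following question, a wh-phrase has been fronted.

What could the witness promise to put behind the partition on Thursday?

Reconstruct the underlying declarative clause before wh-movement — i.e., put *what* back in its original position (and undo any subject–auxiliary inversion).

'what' functions as the direct object of 'put'. Fronting leaves a gap immediately after 'put':
What could the witness promise to put ___ behind the partition on Thursday?

The witness could promise to put what behind the partition on Thursday.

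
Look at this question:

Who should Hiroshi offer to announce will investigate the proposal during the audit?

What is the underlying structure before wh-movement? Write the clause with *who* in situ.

Hiroshi should offer to announce who will investigate the proposal during the audit.

The filler 'who' is interpreted as the subject of the clause embedded under 'announce'. Fronting leaves a gap immediately after 'announce':
Who should Hiroshi offer to announce ___ will investigate the proposal during the audit?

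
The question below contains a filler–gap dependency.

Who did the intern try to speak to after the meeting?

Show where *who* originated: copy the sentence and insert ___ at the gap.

Pre-movement form: The intern did try to speak to who after the meeting.
The filler 'who' is interpreted as the object of the preposition 'to'. The gap is right after 'to'.

Who did the intern try to speak to ___ after the meeting?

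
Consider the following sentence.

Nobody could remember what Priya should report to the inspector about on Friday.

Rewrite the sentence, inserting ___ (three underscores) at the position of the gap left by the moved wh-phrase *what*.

Nobody could remember what Priya should report to the inspector about ___ on Friday.

Pre-movement form: Priya should report to the inspector about what on Friday.
'what' functions as the object of the preposition 'about'. The gap is right after 'about'.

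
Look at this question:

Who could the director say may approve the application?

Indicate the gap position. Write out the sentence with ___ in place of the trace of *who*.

Who could the director say ___ may approve the application?

Before movement: The director could say who may approve the application.
The filler 'who' is interpreted as the subject of the clause embedded under 'say'. The gap is right after 'say'.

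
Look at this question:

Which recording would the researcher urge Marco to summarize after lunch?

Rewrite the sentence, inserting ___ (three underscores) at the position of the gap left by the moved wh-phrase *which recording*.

Which recording would the researcher urge Marco to summarize ___ after lunch?

Underlying clause: The researcher would urge Marco to summarize which recording after lunch.
'which recording' is the direct object of 'summarize'. The gap is right after 'summarize'.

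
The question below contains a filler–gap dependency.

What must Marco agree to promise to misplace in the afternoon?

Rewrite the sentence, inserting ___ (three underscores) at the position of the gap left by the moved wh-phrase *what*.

What must Marco agree to promise to misplace ___ in the afternoon?

Before movement: Marco must agree to promise to misplace what in the afternoon.
The filler 'what' is interpreted as the direct object of 'misplace'. The gap is right after 'misplace'.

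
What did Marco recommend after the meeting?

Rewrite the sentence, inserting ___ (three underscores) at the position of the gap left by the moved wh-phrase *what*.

Before movement: Marco did recommend what after the meeting.
'what' is the direct object of 'recommend'. The gap is right after 'recommend'.

What did Marco recommend ___ after the meeting?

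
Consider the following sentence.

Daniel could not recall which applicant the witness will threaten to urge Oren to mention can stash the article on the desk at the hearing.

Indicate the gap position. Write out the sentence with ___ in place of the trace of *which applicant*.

Before movement: The witness will threaten to urge Oren to mention which applicant can stash the article on the desk at the hearing.
The filler 'which applicant' is interpreted as the subject of the clause embedded under 'mention'. The gap is right after 'mention'.

Daniel could not recall which applicant the witness will threaten to urge Oren to mention ___ can stash the article on the desk at the hearing.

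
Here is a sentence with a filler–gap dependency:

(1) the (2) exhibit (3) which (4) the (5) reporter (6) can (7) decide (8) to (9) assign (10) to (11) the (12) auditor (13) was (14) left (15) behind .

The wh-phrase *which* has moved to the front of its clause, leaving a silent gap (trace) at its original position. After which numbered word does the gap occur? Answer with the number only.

9

'which' is the direct object of 'assign'. It moves to the left edge, and the trace sits right after 'assign':
The exhibit which the reporter can decide to assign ___ to the auditor was left behind.
'assign' is word 9.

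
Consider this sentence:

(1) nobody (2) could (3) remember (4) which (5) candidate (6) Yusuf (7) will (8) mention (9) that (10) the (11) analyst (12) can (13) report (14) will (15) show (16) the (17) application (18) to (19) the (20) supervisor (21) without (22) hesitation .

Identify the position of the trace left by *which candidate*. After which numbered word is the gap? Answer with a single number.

Before movement: Yusuf will mention that the analyst can report which candidate will show the application to the supervisor without hesitation.
The filler 'which candidate' is interpreted as the subject of the clause embedded under 'report'. Fronting leaves a gap immediately after 'report':
Nobody could remember which candidate Yusuf will mention that the analyst can report ___ will show the application to the supervisor without hesitation.
'report' is word 13.

13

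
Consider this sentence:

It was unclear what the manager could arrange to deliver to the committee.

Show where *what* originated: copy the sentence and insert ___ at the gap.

In situ: The manager could arrange to deliver what to the committee.
'what' is the direct object of 'deliver'. The gap is right after 'deliver'.

It was unclear what the manager could arrange to deliver ___ to the committee.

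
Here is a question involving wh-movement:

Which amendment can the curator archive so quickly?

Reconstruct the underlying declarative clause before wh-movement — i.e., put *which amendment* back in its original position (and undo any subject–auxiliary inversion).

'which amendment' is the direct object of 'archive'. Fronting leaves a gap immediately after 'archive':
Which amendment can the curator archive ___ so quickly?

The curator can archive which amendment so quickly.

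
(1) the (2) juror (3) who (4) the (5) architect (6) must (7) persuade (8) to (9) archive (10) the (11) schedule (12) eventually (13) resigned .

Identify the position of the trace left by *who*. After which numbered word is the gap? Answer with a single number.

'who' functions as the direct object of 'persuade'. It moves to the left edge, and the trace sits right after 'persuade':
The juror who the architect must persuade ___ to archive the schedule eventually resigned.
'persuade' is word 7.

7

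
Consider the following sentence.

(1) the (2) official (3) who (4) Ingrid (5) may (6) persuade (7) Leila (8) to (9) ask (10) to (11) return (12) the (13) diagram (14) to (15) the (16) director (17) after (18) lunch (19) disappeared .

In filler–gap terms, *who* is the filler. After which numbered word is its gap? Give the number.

9

'who' functions as the direct object of 'ask'. Fronting leaves a gap immediately after 'ask':
The official who Ingrid may persuade Leila to ask ___ to return the diagram to the director after lunch disappeared.
'ask' is word 9.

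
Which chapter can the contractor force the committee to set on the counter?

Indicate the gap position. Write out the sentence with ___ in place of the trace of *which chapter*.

Which chapter can the contractor force the committee to set ___ on the counter?

Before movement: The contractor can force the committee to set which chapter on the counter.
The filler 'which chapter' is interpreted as the direct object of 'set'. The gap is right after 'set'.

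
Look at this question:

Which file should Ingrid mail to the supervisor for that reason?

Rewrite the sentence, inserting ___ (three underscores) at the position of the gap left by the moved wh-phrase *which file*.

Which file should Ingrid mail ___ to the supervisor for that reason?

Pre-movement form: Ingrid should mail which file to the supervisor for that reason.
'which file' functions as the direct object of 'mail'. The gap is right after 'mail'.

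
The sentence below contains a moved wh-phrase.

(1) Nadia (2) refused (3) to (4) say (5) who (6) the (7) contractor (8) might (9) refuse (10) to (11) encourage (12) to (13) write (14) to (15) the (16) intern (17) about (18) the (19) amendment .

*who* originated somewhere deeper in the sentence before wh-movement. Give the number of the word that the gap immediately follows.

Underlying clause: The contractor might refuse to encourage who to write to the intern about the amendment.
'who' is the direct object of 'encourage'. Fronting leaves a gap immediately after 'encourage':
Nadia refused to say who the contractor might refuse to encourage ___ to write to the intern about the amendment.
'encourage' is word 11.

11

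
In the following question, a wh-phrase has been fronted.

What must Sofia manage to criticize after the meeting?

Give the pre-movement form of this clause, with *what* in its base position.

The filler 'what' is interpreted as the direct object of 'criticize'. It moves to the left edge, and the trace sits right after 'criticize':
What must Sofia manage to criticize ___ after the meeting?

Sofia must manage to criticize what after the meeting.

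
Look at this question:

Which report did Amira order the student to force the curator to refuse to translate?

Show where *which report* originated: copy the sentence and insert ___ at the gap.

Which report did Amira order the student to force the curator to refuse to translate ___?

Pre-movement form: Amira did order the student to force the curator to refuse to translate which report.
'which report' is the direct object of 'translate'. The gap is right after 'translate'.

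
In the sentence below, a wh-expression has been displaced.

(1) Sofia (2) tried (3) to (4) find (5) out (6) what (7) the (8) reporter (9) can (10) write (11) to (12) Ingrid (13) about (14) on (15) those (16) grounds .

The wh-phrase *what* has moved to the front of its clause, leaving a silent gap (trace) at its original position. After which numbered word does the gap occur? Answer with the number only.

In situ: The reporter can write to Ingrid about what on those grounds.
The filler 'what' is interpreted as the object of the preposition 'about'. It moves to the left edge, and the trace sits right after 'about':
Sofia tried to find out what the reporter can write to Ingrid about ___ on those grounds.
'about' is word 13.

13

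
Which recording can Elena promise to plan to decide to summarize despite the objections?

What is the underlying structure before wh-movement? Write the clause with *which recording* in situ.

'which recording' is the direct object of 'summarize'. Fronting leaves a gap immediately after 'summarize':
Which recording can Elena promise to plan to decide to summarize ___ despite the objections?

Elena can promise to plan to decide to summarize which recording despite the objections.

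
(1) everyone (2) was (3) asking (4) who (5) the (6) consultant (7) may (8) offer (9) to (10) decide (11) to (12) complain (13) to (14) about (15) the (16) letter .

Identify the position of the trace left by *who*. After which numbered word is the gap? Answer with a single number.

13

Pre-movement form: The consultant may offer to decide to complain to who about the letter.
'who' is the object of the preposition 'to'. It moves to the left edge, and the trace sits right after 'to':
Everyone was asking who the consultant may offer to decide to complain to ___ about the letter.
'to' is word 13.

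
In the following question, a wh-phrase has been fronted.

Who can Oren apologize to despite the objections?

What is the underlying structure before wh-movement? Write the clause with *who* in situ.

Oren can apologize to who despite the objections.

The filler 'who' is interpreted as the object of the preposition 'to'. Wh-movement fronts it, leaving a gap right after 'to':
Who can Oren apologize to ___ despite the objections?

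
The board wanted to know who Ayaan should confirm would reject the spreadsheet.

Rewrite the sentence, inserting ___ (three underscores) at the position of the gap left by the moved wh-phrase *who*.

The board wanted to know who Ayaan should confirm ___ would reject the spreadsheet.

Pre-movement form: Ayaan should confirm who would reject the spreadsheet.
'who' is the subject of the clause embedded under 'confirm'. The gap is right after 'confirm'.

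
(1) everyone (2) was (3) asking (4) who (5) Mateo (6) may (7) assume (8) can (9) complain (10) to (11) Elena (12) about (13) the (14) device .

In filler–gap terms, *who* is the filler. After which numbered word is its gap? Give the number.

Before movement: Mateo may assume who can complain to Elena about the device.
'who' functions as the subject of the clause embedded under 'assume'. Wh-movement fronts it, leaving a gap right after 'assume':
Everyone was asking who Mateo may assume ___ can complain to Elena about the device.
'assume' is word 7.

7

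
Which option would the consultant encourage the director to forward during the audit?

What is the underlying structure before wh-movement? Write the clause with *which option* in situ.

The consultant would encourage the director to forward which option during the audit.

'which option' functions as the direct object of 'forward'. Wh-movement fronts it, leaving a gap right after 'forward':
Which option would the consultant encourage the director to forward ___ during the audit?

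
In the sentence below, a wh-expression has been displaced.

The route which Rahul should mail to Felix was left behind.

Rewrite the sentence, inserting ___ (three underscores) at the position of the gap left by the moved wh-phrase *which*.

The route which Rahul should mail ___ to Felix was left behind.

'which' is the direct object of 'mail'. The gap is right after 'mail'.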